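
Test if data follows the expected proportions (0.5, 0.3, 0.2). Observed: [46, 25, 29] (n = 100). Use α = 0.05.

Expected: [50.0, 30.0, 20.0]. χ² = 5.203. df = 2, critical = 5.991. Fail to reject H₀.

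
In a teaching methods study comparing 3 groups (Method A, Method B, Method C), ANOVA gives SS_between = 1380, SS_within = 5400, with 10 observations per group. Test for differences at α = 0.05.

df_between = 2, df_within = 27. F = MS_between/MS_within = 690.0/200.0 = 3.45. F_crit ≈ 3.354. Reject H₀. At least one mean differs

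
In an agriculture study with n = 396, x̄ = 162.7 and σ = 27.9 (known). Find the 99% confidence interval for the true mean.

CI = x̄ ± z*(σ/√n) = 162.7 ± 2.576(27.9/√396) = 162.7 ± 3.61 = (159.09, 166.31)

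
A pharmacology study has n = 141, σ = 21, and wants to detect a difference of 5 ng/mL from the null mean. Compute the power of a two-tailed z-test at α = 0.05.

SE = σ/√n = 21/√141 = 1.769. Non-centrality λ = d/SE = 5/1.769 = 2.827. Power ≈ Φ(λ - z_{α/2}) = Φ(2.827 - 1.96) = Φ(0.867) = 0.807.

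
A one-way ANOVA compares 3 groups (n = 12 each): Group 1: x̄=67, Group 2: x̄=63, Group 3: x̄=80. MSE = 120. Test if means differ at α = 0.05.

Grand mean = 70.0. SS_between = 1896.0, MS_between = 948.0. F = 7.9, F_crit ≈ 3.285. Reject H₀.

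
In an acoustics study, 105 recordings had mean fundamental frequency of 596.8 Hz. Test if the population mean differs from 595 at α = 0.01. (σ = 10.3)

z = (x̄ - μ₀)/(σ/√n) = (596.8 - 595)/(10.3/√105) = 1.791. Critical value: ±2.576. Since |1.791| ≤ 2.576, Fail to reject H₀.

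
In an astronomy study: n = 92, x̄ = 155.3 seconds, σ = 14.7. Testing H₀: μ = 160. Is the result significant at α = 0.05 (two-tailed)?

z = (155.3 - 160)/(14.7/√92) = -3.067. Since |z| > 1.96, significant at α = 0.05.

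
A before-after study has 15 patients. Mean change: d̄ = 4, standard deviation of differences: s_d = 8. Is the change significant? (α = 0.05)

t = d̄/(s_d/√n) = 4/(8/√15) = 1.936. df = 14, critical t = ±2.145. Fail to reject H₀.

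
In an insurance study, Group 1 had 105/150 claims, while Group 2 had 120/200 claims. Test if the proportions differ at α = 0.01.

p̂₁ = 0.7, p̂₂ = 0.6, pooled p̂ = 0.643. z = 1.932. Critical: ±2.576. Fail to reject H₀.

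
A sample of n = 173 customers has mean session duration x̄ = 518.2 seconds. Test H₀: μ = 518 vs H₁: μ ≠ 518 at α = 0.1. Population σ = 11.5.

z = (x̄ - μ₀)/(σ/√n) = (518.2 - 518)/(11.5/√173) = 0.229. Critical value: ±1.645. Since |0.229| ≤ 1.645, Fail to reject H₀.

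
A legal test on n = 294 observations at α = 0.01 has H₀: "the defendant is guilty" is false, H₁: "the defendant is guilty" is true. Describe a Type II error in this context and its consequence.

Type II error: failing to reject H₀ when it is false — concluding that the defendant is guilty is not supported when in fact it is. Consequence: acquitting a guilty person.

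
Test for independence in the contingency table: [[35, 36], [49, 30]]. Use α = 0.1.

χ² = 2.459. df = 1, critical = 2.706. Fail to reject H₀. No evidence of dependence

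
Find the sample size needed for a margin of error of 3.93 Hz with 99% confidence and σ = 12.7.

n = (z*σ/E)² = (2.576×12.7/3.93)² = 69.3 → n = 70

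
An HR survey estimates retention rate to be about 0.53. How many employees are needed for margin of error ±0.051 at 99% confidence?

n = z²p(1-p)/E² = 2.576²×0.53×0.47/0.051² = 635.5 → n = 636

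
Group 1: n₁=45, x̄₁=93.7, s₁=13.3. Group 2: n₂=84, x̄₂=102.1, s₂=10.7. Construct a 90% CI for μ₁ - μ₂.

Difference = -8.4. SE = √(13.3²/45 + 10.7²/84) = 2.301. CI = (-12.18, -4.62)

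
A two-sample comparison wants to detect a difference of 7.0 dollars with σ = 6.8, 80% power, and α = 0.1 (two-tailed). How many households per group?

n per group = 2(z_α/2 + z_β)²σ²/d² = 2×(1.645 + 0.84)²×6.8²/7.0² = 11.7 → n = 12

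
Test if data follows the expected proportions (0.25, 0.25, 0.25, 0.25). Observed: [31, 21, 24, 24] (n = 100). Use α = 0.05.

Expected: [25.0, 25.0, 25.0, 25.0]. χ² = 2.16. df = 3, critical = 7.815. Fail to reject H₀.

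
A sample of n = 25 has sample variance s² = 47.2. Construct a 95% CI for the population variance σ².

df = 24. χ²_{0.025} = 39.364, χ²_{0.975} = 12.401. CI for σ² = ((n-1)s²/χ²_{α/2}, (n-1)s²/χ²_{1-α/2}) = (24·47.2/39.364, 24·47.2/12.401) = (28.78, 91.35)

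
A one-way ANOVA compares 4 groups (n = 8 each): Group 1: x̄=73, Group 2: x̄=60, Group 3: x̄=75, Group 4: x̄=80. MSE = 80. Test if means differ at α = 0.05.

Grand mean = 72.0. SS_between = 1744.0, MS_between = 581.33. F = 7.267, F_crit ≈ 2.947. Reject H₀.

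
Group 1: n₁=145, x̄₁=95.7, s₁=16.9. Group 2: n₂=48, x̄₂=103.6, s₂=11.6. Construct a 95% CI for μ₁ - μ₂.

Difference = -7.9. SE = √(16.9²/145 + 11.6²/48) = 2.185. CI = (-12.18, -3.62)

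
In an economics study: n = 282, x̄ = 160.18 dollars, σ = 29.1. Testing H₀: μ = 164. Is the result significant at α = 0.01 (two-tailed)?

z = (160.18 - 164)/(29.1/√282) = -2.204. Since |z| ≤ 2.576, not significant at α = 0.01.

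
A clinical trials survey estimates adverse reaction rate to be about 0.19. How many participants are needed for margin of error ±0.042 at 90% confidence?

n = z²p(1-p)/E² = 1.645²×0.19×0.81/0.042² = 236.1 → n = 237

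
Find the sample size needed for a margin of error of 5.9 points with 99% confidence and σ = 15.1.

n = (z*σ/E)² = (2.576×15.1/5.9)² = 43.5 → n = 44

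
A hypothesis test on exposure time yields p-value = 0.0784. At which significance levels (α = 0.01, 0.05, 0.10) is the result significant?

p = 0.0784. Significant at: α = 0.1.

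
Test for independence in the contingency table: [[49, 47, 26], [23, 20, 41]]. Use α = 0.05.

χ² = 17.203. df = 2, critical = 5.991. Reject H₀. Variables are dependent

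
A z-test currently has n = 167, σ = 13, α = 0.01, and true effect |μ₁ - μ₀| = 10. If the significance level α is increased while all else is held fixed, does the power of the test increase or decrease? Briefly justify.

Power increases: a larger α lowers the critical value, so more of the H₁ sampling distribution falls in the rejection region.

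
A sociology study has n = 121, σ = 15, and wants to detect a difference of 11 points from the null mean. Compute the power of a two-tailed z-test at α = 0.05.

SE = σ/√n = 15/√121 = 1.364. Non-centrality λ = d/SE = 11/1.364 = 8.067. Power ≈ Φ(λ - z_{α/2}) = Φ(8.067 - 1.96) = Φ(6.107) = 1.0.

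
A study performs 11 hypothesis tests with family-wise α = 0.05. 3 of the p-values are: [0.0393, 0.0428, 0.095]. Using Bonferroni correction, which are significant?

Bonferroni α = 0.05/11 = 0.00455. None of the given p-values are significant.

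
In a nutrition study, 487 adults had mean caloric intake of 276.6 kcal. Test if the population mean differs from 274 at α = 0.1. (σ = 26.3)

z = (x̄ - μ₀)/(σ/√n) = (276.6 - 274)/(26.3/√487) = 2.182. Critical value: ±1.645. Since |2.182| > 1.645, Reject H₀.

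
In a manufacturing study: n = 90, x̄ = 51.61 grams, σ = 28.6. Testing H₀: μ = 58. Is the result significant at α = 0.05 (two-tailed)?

z = (51.61 - 58)/(28.6/√90) = -2.12. Since |z| > 1.96, significant at α = 0.05.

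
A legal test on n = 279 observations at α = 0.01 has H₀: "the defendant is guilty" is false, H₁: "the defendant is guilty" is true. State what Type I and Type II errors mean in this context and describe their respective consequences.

Type I (false positive): concluding that the defendant is guilty when it is not — convicting an innocent person. Type II (false negative): failing to conclude that the defendant is guilty when it is — acquitting a guilty person. Which is costlier depends on domain priorities and is a judgement call rather than a statistical fact.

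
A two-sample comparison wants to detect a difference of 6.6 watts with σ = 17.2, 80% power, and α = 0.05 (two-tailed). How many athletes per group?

n per group = 2(z_α/2 + z_β)²σ²/d² = 2×(1.96 + 0.84)²×17.2²/6.6² = 106.5 → n = 107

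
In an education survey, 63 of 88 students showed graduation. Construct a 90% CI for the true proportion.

p̂ = 0.716. CI = p̂ ± z*√(p̂(1-p̂)/n) = (0.637, 0.795)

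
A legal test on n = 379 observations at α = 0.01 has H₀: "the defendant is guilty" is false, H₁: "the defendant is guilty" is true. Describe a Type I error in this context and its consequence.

Type I error: rejecting H₀ when it is true — concluding that the defendant is guilty when in fact it is not. Consequence: convicting an innocent person.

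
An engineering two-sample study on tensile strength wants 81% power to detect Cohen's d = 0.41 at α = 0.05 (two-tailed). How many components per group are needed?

z_{α/2} = 1.96, z_β = Φ⁻¹(0.81) = 0.878. For small effect (d = 0.41): n per group = 2(z_{α/2} + z_β)²/d² = 2(1.96 + 0.878)²/0.41² = 95.8 → 96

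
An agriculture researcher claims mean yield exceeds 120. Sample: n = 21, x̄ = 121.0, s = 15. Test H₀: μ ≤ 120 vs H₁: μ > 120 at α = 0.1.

t = (121.0 - 120)/(15/√21) = 0.306, df = 20. Critical t = 1.325. Fail to reject H₀.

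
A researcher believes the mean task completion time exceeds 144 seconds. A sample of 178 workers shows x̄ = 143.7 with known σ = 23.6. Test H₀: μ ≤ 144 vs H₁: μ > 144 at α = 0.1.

z = -0.17. Critical value: 1.28. Fail to reject H₀.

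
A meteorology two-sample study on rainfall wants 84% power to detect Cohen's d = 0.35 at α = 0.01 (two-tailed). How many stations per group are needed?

z_{α/2} = 2.576, z_β = Φ⁻¹(0.84) = 0.994. For small effect (d = 0.35): n per group = 2(z_{α/2} + z_β)²/d² = 2(2.576 + 0.994)²/0.35² = 208.1 → 209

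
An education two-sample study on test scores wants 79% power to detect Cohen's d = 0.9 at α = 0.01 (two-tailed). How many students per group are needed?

z_{α/2} = 2.576, z_β = Φ⁻¹(0.79) = 0.806. For large effect (d = 0.9): n per group = 2(z_{α/2} + z_β)²/d² = 2(2.576 + 0.806)²/0.9² = 28.2 → 29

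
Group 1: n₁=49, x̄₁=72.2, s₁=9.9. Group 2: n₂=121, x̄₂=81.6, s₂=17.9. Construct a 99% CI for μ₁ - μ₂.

Difference = -9.4. SE = √(9.9²/49 + 17.9²/121) = 2.156. CI = (-14.95, -3.85)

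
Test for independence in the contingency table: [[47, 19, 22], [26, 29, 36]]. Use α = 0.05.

χ² = 11.457. df = 2, critical = 5.991. Reject H₀. Variables are dependent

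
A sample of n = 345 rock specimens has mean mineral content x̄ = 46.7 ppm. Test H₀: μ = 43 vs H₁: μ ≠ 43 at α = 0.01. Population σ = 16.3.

z = (x̄ - μ₀)/(σ/√n) = (46.7 - 43)/(16.3/√345) = 4.216. Critical value: ±2.576. Since |4.216| > 2.576, Reject H₀.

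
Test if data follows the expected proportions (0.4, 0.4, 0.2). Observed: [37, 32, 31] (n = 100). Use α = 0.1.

Expected: [40.0, 40.0, 20.0]. χ² = 7.875. df = 2, critical = 4.605. Reject H₀.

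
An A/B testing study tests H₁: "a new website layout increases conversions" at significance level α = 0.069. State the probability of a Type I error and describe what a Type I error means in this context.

P(Type I error) = α = 0.069. A Type I error is rejecting H₀ when H₀ is actually true (false positive) — here, concluding that a new website layout increases conversions when in fact this is not the case. Consequence: rolling out a layout that doesn't actually help — wasted engineering effort.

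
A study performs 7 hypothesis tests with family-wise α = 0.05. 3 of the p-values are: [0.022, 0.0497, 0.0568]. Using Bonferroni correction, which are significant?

Bonferroni α = 0.05/7 = 0.00714. None of the given p-values are significant.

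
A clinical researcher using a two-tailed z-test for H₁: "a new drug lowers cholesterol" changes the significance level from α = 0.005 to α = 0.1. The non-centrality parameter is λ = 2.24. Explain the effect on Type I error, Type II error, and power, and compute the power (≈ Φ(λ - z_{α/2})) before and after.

Increasing α from 0.005 to 0.1:
• Type I error rate increases (α is the Type I rate by definition).
• Critical value moves from z_{α/2} = 2.807 to 1.645, so power = Φ(λ - z_{α/2}) goes from Φ(2.24 - 2.807) = 0.285 to Φ(2.24 - 1.645) = 0.724.
• Type II error rate β = 1 - power therefore decreases (0.715 → 0.276).
Appropriate when false negatives are costly — here, shelving an effective drug — patients miss out on a treatment that would have helped.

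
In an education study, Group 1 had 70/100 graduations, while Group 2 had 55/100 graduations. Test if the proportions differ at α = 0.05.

p̂₁ = 0.7, p̂₂ = 0.55, pooled p̂ = 0.625. z = 2.191. Critical: ±1.96. Reject H₀.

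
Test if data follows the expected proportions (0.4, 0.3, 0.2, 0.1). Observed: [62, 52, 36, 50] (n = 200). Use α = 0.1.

Expected: [80.0, 60.0, 40.0, 20.0]. χ² = 50.517. df = 3, critical = 6.251. Reject H₀.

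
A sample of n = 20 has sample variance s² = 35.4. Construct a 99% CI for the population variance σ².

df = 19. χ²_{0.005} = 38.582, χ²_{0.995} = 6.844. CI for σ² = ((n-1)s²/χ²_{α/2}, (n-1)s²/χ²_{1-α/2}) = (19·35.4/38.582, 19·35.4/6.844) = (17.43, 98.28)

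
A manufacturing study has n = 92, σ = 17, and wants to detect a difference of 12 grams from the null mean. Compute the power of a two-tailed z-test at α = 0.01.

SE = σ/√n = 17/√92 = 1.772. Non-centrality λ = d/SE = 12/1.772 = 6.771. Power ≈ Φ(λ - z_{α/2}) = Φ(6.771 - 2.576) = Φ(4.195) = 1.0.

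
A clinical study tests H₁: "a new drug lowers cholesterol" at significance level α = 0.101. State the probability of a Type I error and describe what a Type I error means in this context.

P(Type I error) = α = 0.101. A Type I error is rejecting H₀ when H₀ is actually true (false positive) — here, concluding that a new drug lowers cholesterol when in fact this is not the case. Consequence: approving an ineffective drug — patients take a useless medication and may skip effective alternatives.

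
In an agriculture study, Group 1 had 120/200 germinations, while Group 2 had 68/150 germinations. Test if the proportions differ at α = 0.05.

p̂₁ = 0.6, p̂₂ = 0.453, pooled p̂ = 0.537. z = 2.723. Critical: ±1.96. Reject H₀.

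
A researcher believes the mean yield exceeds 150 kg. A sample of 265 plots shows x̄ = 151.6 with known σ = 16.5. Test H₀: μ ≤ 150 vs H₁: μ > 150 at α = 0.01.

z = 1.579. Critical value: 2.33. Fail to reject H₀.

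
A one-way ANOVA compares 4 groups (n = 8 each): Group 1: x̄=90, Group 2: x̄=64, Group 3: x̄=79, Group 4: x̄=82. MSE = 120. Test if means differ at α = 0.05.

Grand mean = 78.75. SS_between = 2838.0, MS_between = 946.0. F = 7.883, F_crit ≈ 2.947. Reject H₀.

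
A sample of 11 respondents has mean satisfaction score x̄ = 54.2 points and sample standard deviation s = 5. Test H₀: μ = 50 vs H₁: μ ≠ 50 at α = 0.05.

t = (x̄ - μ₀)/(s/√n) = (54.2 - 50)/(5/√11) = 2.786. df = 10, critical t = ±2.228. Reject H₀.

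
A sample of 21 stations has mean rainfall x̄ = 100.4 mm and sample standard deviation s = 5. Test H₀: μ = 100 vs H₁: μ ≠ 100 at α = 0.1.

t = (x̄ - μ₀)/(s/√n) = (100.4 - 100)/(5/√21) = 0.367. df = 20, critical t = ±1.725. Fail to reject H₀.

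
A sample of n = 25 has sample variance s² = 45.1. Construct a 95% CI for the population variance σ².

df = 24. χ²_{0.025} = 39.364, χ²_{0.975} = 12.401. CI for σ² = ((n-1)s²/χ²_{α/2}, (n-1)s²/χ²_{1-α/2}) = (24·45.1/39.364, 24·45.1/12.401) = (27.5, 87.28)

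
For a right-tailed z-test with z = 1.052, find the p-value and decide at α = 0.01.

p = P(Z > 1.052) = 1 - Φ(1.052) ≈ 0.1464. Since p ≥ 0.01, fail to reject H₀ (not significant) at α = 0.01.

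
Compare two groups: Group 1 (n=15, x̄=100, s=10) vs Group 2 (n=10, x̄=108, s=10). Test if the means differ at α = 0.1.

Pooled sp = 10.0. t = -1.96, df = 23. Critical t = ±1.714. Reject H₀.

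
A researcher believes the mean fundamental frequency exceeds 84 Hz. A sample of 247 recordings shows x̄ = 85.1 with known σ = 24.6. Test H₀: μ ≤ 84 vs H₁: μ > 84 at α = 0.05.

z = 0.703. Critical value: 1.645. Fail to reject H₀.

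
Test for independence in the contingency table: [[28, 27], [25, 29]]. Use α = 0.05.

χ² = 0.232. df = 1, critical = 3.841. Fail to reject H₀. No evidence of dependence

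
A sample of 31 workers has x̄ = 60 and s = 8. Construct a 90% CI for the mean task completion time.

CI = x̄ ± t*(s/√n) = 60 ± 1.697(8/√31) = (57.56, 62.44)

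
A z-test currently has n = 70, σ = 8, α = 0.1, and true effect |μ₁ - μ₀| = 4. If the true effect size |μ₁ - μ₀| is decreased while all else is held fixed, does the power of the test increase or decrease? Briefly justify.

Power decreases: a smaller true effect decreases the non-centrality λ = |μ₁ - μ₀|/(σ/√n).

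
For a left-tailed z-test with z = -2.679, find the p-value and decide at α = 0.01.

p = P(Z < -2.679) = Φ(-2.679) ≈ 0.0037. Since p < 0.01, reject H₀ (significant) at α = 0.01.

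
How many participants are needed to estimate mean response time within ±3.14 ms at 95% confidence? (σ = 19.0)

n = (z*σ/E)² = (1.96×19.0/3.14)² = 140.7 → n = 141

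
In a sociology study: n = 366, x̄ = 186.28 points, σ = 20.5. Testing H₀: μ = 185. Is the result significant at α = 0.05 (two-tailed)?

z = (186.28 - 185)/(20.5/√366) = 1.195. Since |z| ≤ 1.96, not significant at α = 0.05.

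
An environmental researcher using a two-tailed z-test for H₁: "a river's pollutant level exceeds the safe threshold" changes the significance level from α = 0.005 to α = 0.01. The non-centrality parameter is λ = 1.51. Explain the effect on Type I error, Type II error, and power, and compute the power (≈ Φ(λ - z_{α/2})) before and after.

Increasing α from 0.005 to 0.01:
• Type I error rate increases (α is the Type I rate by definition).
• Critical value moves from z_{α/2} = 2.807 to 2.576, so power = Φ(λ - z_{α/2}) goes from Φ(1.51 - 2.807) = 0.097 to Φ(1.51 - 2.576) = 0.143.
• Type II error rate β = 1 - power therefore decreases (0.903 → 0.857).
Appropriate when false negatives are costly — here, allowing unsafe pollution to continue.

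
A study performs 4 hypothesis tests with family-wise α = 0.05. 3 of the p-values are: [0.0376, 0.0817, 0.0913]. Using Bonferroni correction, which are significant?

Bonferroni α = 0.05/4 = 0.0125. None of the given p-values are significant.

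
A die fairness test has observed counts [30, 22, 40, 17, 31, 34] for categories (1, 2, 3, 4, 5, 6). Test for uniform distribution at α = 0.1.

Expected = 29 each. χ² = Σ(O-E)²/E = 11.862. df = 5, critical value = 9.236. Reject H₀.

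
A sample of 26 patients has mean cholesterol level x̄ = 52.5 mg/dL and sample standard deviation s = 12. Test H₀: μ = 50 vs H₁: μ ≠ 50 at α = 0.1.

t = (x̄ - μ₀)/(s/√n) = (52.5 - 50)/(12/√26) = 1.062. df = 25, critical t = ±1.708. Fail to reject H₀.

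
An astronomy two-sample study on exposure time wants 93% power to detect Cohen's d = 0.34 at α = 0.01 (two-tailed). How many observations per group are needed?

z_{α/2} = 2.576, z_β = Φ⁻¹(0.93) = 1.476. For small effect (d = 0.34): n per group = 2(z_{α/2} + z_β)²/d² = 2(2.576 + 1.476)²/0.34² = 284.1 → 285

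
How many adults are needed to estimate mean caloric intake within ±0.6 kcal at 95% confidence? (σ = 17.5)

n = (z*σ/E)² = (1.96×17.5/0.6)² = 3268.03 → n = 3269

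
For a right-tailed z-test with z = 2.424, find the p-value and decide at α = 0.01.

p = P(Z > 2.424) = 1 - Φ(2.424) ≈ 0.0077. Since p < 0.01, reject H₀ (significant) at α = 0.01.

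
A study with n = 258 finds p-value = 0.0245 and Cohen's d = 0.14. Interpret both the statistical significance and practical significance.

Statistically significant (p = 0.0245 < 0.05). Cohen's d = 0.14 indicates a very small effect size. Both statistical and practical significance should be considered.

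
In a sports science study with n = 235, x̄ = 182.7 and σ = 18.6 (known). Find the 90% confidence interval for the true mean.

CI = x̄ ± z*(σ/√n) = 182.7 ± 1.645(18.6/√235) = 182.7 ± 2.0 = (180.7, 184.7)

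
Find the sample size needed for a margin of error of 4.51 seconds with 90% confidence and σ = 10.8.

n = (z*σ/E)² = (1.645×10.8/4.51)² = 15.5 → n = 16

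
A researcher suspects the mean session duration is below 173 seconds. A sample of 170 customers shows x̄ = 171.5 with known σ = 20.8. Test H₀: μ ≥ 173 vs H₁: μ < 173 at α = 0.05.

z = -0.94. Critical value: -1.645. Fail to reject H₀.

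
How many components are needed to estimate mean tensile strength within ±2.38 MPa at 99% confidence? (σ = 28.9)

n = (z*σ/E)² = (2.576×28.9/2.38)² = 978.4 → n = 979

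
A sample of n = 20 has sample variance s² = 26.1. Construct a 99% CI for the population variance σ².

df = 19. χ²_{0.005} = 38.582, χ²_{0.995} = 6.844. CI for σ² = ((n-1)s²/χ²_{α/2}, (n-1)s²/χ²_{1-α/2}) = (19·26.1/38.582, 19·26.1/6.844) = (12.85, 72.46)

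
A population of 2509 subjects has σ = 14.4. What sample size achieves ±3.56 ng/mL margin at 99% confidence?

Without FPC: n₀ = (2.576×14.4/3.56)² = 108.572. With FPC: n = n₀N/(n₀+N-1) = 104.1 → n = 105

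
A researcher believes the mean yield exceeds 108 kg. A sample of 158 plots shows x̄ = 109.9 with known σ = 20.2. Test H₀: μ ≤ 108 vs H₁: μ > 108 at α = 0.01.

z = 1.182. Critical value: 2.33. Fail to reject H₀.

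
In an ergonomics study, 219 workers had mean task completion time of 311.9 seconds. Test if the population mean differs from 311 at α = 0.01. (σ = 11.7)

z = (x̄ - μ₀)/(σ/√n) = (311.9 - 311)/(11.7/√219) = 1.138. Critical value: ±2.576. Since |1.138| ≤ 2.576, Fail to reject H₀.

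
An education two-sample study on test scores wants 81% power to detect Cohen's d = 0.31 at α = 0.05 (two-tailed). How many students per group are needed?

z_{α/2} = 1.96, z_β = Φ⁻¹(0.81) = 0.878. For small effect (d = 0.31): n per group = 2(z_{α/2} + z_β)²/d² = 2(1.96 + 0.878)²/0.31² = 167.6 → 168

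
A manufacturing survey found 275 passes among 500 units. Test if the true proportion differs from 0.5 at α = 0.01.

p̂ = 0.55, p₀ = 0.5. z = (p̂ - p₀)/√(p₀(1-p₀)/n) = 2.236. Critical: ±2.576. Fail to reject H₀.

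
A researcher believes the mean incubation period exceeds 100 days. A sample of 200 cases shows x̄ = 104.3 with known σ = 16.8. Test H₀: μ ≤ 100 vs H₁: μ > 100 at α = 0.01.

z = 3.62. Critical value: 2.33. Reject H₀.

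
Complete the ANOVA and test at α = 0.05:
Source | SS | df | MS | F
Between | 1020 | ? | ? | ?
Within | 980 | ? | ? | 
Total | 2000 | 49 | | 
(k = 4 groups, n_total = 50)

df_between = 3, df_within = 46. MS_between = 340.0, MS_within = 21.3. F = 15.959, F_crit ≈ 2.807. Reject H₀.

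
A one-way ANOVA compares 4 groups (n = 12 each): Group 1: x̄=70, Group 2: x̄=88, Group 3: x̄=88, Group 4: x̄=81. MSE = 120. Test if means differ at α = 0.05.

Grand mean = 81.75. SS_between = 2601.0, MS_between = 867.0. F = 7.225, F_crit ≈ 2.816. Reject H₀.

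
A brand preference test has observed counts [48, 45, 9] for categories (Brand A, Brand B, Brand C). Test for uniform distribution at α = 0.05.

Expected = 34 each. χ² = Σ(O-E)²/E = 27.706. df = 2, critical value = 5.991. Reject H₀.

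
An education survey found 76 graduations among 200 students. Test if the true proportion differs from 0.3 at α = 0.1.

p̂ = 0.38, p₀ = 0.3. z = (p̂ - p₀)/√(p₀(1-p₀)/n) = 2.469. Critical: ±1.645. Reject H₀.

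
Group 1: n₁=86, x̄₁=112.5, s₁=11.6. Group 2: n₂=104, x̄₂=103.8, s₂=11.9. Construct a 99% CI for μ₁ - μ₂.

Difference = 8.7. SE = √(11.6²/86 + 11.9²/104) = 1.711. CI = (4.29, 13.11)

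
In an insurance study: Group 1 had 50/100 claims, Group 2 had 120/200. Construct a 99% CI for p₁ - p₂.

p̂₁ = 0.5, p̂₂ = 0.6. Difference = -0.1. CI = (-0.257, 0.057)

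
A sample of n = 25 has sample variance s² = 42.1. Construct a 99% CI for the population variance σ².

df = 24. χ²_{0.005} = 45.559, χ²_{0.995} = 9.886. CI for σ² = ((n-1)s²/χ²_{α/2}, (n-1)s²/χ²_{1-α/2}) = (24·42.1/45.559, 24·42.1/9.886) = (22.18, 102.21)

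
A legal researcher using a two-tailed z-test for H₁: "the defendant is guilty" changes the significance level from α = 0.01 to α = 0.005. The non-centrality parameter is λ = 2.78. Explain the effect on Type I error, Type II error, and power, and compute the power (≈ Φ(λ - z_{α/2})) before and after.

Decreasing α from 0.01 to 0.005:
• Type I error rate decreases (α is the Type I rate by definition).
• Critical value moves from z_{α/2} = 2.576 to 2.807, so power = Φ(λ - z_{α/2}) goes from Φ(2.78 - 2.576) = 0.581 to Φ(2.78 - 2.807) = 0.489.
• Type II error rate β = 1 - power therefore increases (0.419 → 0.511).
Appropriate when false positives are costly — here, convicting an innocent person.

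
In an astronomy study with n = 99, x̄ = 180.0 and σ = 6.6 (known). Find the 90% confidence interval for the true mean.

CI = x̄ ± z*(σ/√n) = 180.0 ± 1.645(6.6/√99) = 180.0 ± 1.09 = (178.91, 181.09)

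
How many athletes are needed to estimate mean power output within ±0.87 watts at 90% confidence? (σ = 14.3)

n = (z*σ/E)² = (1.645×14.3/0.87)² = 731.1 → n = 732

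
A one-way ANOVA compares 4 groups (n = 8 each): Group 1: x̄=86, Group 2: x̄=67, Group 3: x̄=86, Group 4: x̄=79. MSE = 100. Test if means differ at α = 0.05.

Grand mean = 79.5. SS_between = 1928.0, MS_between = 642.67. F = 6.427, F_crit ≈ 2.947. Reject H₀.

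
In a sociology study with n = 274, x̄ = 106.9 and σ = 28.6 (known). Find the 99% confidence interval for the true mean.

CI = x̄ ± z*(σ/√n) = 106.9 ± 2.576(28.6/√274) = 106.9 ± 4.45 = (102.45, 111.35)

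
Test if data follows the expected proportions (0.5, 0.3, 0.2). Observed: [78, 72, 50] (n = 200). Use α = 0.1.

Expected: [100.0, 60.0, 40.0]. χ² = 9.74. df = 2, critical = 4.605. Reject H₀.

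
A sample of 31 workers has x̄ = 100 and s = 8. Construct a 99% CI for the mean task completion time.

CI = x̄ ± t*(s/√n) = 100 ± 2.75(8/√31) = (96.05, 103.95)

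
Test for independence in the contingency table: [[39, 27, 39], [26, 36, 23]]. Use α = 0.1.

χ² = 5.976. df = 2, critical = 4.605. Reject H₀. Variables are dependent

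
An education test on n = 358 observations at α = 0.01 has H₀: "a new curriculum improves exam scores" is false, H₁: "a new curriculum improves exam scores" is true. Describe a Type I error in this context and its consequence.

Type I error: rejecting H₀ when it is true — concluding that a new curriculum improves exam scores when in fact it is not. Consequence: adopting a curriculum that gives no real benefit — disruption for nothing.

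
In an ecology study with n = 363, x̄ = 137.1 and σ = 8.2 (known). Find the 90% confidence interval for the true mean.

CI = x̄ ± z*(σ/√n) = 137.1 ± 1.645(8.2/√363) = 137.1 ± 0.71 = (136.39, 137.81)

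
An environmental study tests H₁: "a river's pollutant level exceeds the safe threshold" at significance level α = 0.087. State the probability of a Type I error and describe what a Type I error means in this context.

P(Type I error) = α = 0.087. A Type I error is rejecting H₀ when H₀ is actually true (false positive) — here, concluding that a river's pollutant level exceeds the safe threshold when in fact this is not the case. Consequence: shutting down a compliant factory unnecessarily.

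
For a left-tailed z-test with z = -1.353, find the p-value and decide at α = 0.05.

p = P(Z < -1.353) = Φ(-1.353) ≈ 0.088. Since p ≥ 0.05, fail to reject H₀ (not significant) at α = 0.05.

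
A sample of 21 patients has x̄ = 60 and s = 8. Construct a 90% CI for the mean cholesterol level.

CI = x̄ ± t*(s/√n) = 60 ± 1.725(8/√21) = (56.99, 63.01)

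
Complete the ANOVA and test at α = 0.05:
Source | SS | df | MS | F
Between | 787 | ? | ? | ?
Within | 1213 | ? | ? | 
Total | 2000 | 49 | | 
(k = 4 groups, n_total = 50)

df_between = 3, df_within = 46. MS_between = 262.33, MS_within = 26.37. F = 9.948, F_crit ≈ 2.807. Reject H₀.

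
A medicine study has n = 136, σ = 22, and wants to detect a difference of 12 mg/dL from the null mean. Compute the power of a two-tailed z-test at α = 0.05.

SE = σ/√n = 22/√136 = 1.886. Non-centrality λ = d/SE = 12/1.886 = 6.361. Power ≈ Φ(λ - z_{α/2}) = Φ(6.361 - 1.96) = Φ(4.401) = 1.0.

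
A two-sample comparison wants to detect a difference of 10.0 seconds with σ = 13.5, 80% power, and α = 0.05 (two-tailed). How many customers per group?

n per group = 2(z_α/2 + z_β)²σ²/d² = 2×(1.96 + 0.84)²×13.5²/10.0² = 28.6 → n = 29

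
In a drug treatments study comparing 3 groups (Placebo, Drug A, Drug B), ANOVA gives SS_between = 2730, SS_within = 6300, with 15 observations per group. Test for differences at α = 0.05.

df_between = 2, df_within = 42. F = MS_between/MS_within = 1365.0/150.0 = 9.1. F_crit ≈ 3.22. Reject H₀. At least one mean differs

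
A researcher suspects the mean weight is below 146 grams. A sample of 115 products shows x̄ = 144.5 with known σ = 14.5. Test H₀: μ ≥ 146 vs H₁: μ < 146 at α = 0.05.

z = -1.109. Critical value: -1.645. Fail to reject H₀.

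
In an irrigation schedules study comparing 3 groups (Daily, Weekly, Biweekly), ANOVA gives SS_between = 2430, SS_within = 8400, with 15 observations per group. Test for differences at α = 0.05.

df_between = 2, df_within = 42. F = MS_between/MS_within = 1215.0/200.0 = 6.075. F_crit ≈ 3.22. Reject H₀. At least one mean differs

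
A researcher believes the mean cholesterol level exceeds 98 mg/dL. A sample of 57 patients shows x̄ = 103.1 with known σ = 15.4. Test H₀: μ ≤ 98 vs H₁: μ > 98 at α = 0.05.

z = 2.5. Critical value: 1.645. Reject H₀.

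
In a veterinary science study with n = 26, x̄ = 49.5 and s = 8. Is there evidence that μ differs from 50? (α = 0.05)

t = (x̄ - μ₀)/(s/√n) = (49.5 - 50)/(8/√26) = -0.319. df = 25, critical t = ±2.06. Fail to reject H₀.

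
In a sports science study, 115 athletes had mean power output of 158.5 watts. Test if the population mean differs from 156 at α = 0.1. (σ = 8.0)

z = (x̄ - μ₀)/(σ/√n) = (158.5 - 156)/(8.0/√115) = 3.351. Critical value: ±1.645. Since |3.351| > 1.645, Reject H₀.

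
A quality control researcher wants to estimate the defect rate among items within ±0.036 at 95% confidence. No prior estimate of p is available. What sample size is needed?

Conservative approach: use p = 0.5 (maximizes p(1-p) = 0.25). n = z²(0.25)/E² = 1.96²×0.25/0.036² = 741.05 → n = 742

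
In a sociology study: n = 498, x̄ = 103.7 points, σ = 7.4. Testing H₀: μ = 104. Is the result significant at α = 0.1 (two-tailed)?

z = (103.7 - 104)/(7.4/√498) = -0.905. Since |z| ≤ 1.645, not significant at α = 0.1.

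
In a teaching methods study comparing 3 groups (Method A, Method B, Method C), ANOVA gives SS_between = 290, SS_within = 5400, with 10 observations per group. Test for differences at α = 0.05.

df_between = 2, df_within = 27. F = MS_between/MS_within = 145.0/200.0 = 0.725. F_crit ≈ 3.354. Fail to reject H₀.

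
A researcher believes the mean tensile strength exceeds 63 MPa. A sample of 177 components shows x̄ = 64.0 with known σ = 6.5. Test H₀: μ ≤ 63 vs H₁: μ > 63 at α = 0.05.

z = 2.047. Critical value: 1.645. Reject H₀.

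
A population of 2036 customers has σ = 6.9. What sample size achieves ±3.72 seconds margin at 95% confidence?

Without FPC: n₀ = (1.96×6.9/3.72)² = 13.217. With FPC: n = n₀N/(n₀+N-1) = 13.1 → n = 14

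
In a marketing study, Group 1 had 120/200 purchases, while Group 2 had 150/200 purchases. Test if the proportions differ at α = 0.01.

p̂₁ = 0.6, p̂₂ = 0.75, pooled p̂ = 0.675. z = -3.203. Critical: ±2.576. Reject H₀.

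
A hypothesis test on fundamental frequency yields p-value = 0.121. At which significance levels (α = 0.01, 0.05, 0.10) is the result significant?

p = 0.121. Not significant at any of the given levels.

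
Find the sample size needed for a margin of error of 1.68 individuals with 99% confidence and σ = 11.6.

n = (z*σ/E)² = (2.576×11.6/1.68)² = 316.4 → n = 317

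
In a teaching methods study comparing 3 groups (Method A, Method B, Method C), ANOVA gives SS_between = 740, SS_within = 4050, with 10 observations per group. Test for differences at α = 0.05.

df_between = 2, df_within = 27. F = MS_between/MS_within = 370.0/150.0 = 2.467. F_crit ≈ 3.354. Fail to reject H₀.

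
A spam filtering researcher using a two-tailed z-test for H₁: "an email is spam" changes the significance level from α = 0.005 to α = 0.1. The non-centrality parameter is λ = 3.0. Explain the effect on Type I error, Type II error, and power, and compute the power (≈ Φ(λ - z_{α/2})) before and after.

Increasing α from 0.005 to 0.1:
• Type I error rate increases (α is the Type I rate by definition).
• Critical value moves from z_{α/2} = 2.807 to 1.645, so power = Φ(λ - z_{α/2}) goes from Φ(3.0 - 2.807) = 0.577 to Φ(3.0 - 1.645) = 0.912.
• Type II error rate β = 1 - power therefore decreases (0.423 → 0.088).
Appropriate when false negatives are costly — here, a spam email lands in the inbox.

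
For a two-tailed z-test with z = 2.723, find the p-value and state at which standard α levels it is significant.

p = 2·P(Z > |2.723|) = 2·(1 - Φ(2.723)) ≈ 0.0065. Significant at α = 0.1; Significant at α = 0.05; Significant at α = 0.01.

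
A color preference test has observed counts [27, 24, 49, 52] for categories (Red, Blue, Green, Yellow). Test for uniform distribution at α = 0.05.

Expected = 38 each. χ² = Σ(O-E)²/E = 16.684. df = 3, critical value = 7.815. Reject H₀.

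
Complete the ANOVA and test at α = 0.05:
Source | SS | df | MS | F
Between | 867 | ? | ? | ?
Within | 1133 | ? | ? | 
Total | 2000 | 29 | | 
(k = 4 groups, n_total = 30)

df_between = 3, df_within = 26. MS_between = 289.0, MS_within = 43.58. F = 6.632, F_crit ≈ 2.975. Reject H₀.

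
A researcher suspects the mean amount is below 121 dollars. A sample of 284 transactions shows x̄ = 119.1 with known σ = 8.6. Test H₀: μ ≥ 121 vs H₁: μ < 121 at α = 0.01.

z = -3.723. Critical value: -2.33. Reject H₀.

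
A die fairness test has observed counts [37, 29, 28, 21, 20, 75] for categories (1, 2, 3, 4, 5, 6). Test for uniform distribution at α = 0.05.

Expected = 35 each. χ² = Σ(O-E)²/E = 60.286. df = 5, critical value = 11.07. Reject H₀.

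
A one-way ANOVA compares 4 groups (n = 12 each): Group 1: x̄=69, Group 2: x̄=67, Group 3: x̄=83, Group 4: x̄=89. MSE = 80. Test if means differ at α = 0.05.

Grand mean = 77.0. SS_between = 4128.0, MS_between = 1376.0. F = 17.2, F_crit ≈ 2.816. Reject H₀.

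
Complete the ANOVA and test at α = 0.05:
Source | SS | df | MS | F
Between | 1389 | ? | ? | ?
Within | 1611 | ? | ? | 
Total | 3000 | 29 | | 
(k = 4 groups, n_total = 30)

df_between = 3, df_within = 26. MS_between = 463.0, MS_within = 61.96. F = 7.472, F_crit ≈ 2.975. Reject H₀.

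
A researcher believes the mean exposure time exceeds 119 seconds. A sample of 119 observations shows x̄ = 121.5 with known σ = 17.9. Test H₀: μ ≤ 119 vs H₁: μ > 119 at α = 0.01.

z = 1.524. Critical value: 2.33. Fail to reject H₀.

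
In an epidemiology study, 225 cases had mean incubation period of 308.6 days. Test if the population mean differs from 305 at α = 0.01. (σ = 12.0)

z = (x̄ - μ₀)/(σ/√n) = (308.6 - 305)/(12.0/√225) = 4.5. Critical value: ±2.576. Since |4.5| > 2.576, Reject H₀.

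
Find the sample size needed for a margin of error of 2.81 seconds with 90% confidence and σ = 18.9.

n = (z*σ/E)² = (1.645×18.9/2.81)² = 122.4 → n = 123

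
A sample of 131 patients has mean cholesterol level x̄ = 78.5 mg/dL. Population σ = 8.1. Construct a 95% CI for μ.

CI = x̄ ± z*(σ/√n) = 78.5 ± 1.96(8.1/√131) = 78.5 ± 1.39 = (77.11, 79.89)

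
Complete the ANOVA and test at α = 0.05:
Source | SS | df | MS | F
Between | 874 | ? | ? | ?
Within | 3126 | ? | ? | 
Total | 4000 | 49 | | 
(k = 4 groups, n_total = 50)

df_between = 3, df_within = 46. MS_between = 291.33, MS_within = 67.96. F = 4.287, F_crit ≈ 2.807. Reject H₀.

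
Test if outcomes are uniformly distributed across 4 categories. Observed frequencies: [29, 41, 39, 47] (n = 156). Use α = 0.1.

Expected = 39 each. χ² = Σ(O-E)²/E = 4.308. df = 3, critical value = 6.251. Fail to reject H₀.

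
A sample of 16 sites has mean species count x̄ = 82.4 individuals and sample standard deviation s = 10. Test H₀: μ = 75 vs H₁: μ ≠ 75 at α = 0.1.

t = (x̄ - μ₀)/(s/√n) = (82.4 - 75)/(10/√16) = 2.96. df = 15, critical t = ±1.753. Reject H₀.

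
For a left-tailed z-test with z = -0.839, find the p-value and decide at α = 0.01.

p = P(Z < -0.839) = Φ(-0.839) ≈ 0.2007. Since p ≥ 0.01, fail to reject H₀ (not significant) at α = 0.01.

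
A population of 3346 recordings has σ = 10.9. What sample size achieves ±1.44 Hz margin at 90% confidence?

Without FPC: n₀ = (1.645×10.9/1.44)² = 155.046. With FPC: n = n₀N/(n₀+N-1) = 148.2 → n = 149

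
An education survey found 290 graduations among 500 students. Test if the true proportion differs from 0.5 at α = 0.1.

p̂ = 0.58, p₀ = 0.5. z = (p̂ - p₀)/√(p₀(1-p₀)/n) = 3.578. Critical: ±1.645. Reject H₀.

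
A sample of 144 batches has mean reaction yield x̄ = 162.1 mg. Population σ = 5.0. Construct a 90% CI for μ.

CI = x̄ ± z*(σ/√n) = 162.1 ± 1.645(5.0/√144) = 162.1 ± 0.69 = (161.41, 162.79)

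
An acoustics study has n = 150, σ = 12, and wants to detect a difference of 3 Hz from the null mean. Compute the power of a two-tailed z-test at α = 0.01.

SE = σ/√n = 12/√150 = 0.98. Non-centrality λ = d/SE = 3/0.98 = 3.062. Power ≈ Φ(λ - z_{α/2}) = Φ(3.062 - 2.576) = Φ(0.486) = 0.686.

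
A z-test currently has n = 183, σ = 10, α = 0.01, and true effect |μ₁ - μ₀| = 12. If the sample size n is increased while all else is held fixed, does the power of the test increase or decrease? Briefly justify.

Power increases: a larger n shrinks the standard error σ/√n, moving the sampling distribution under H₁ further from the critical value.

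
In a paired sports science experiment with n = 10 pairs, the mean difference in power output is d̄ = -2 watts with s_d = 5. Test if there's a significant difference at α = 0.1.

t = d̄/(s_d/√n) = -2/(5/√10) = -1.265. df = 9, critical t = ±1.833. Fail to reject H₀.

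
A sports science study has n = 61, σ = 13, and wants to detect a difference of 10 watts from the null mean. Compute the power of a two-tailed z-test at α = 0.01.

SE = σ/√n = 13/√61 = 1.664. Non-centrality λ = d/SE = 10/1.664 = 6.008. Power ≈ Φ(λ - z_{α/2}) = Φ(6.008 - 2.576) = Φ(3.432) = 1.0.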